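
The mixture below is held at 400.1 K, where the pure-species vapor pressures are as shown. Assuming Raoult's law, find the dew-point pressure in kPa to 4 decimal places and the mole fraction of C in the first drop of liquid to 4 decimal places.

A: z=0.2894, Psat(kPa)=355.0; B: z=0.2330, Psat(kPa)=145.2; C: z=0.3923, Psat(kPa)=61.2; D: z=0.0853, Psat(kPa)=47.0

Pdew = 93.9415 kPa, x_C = 0.6022

At the dew point ψ → 1, so Σzᵢ/Kᵢ = 1 with Kᵢ = Pᵢˢᵃᵗ/P ⇒ 1/P = Σzᵢ/Pᵢˢᵃᵗ.
1/P = 0.2894/355.0 + 0.2330/145.2 + 0.3923/61.2 + 0.0853/47.0 = 0.0106449 ⇒ P = 93.9415 kPa
xᵢ = zᵢP/Pᵢˢᵃᵗ ⇒ x_C = 0.3923·93.9415/61.2 = 0.6022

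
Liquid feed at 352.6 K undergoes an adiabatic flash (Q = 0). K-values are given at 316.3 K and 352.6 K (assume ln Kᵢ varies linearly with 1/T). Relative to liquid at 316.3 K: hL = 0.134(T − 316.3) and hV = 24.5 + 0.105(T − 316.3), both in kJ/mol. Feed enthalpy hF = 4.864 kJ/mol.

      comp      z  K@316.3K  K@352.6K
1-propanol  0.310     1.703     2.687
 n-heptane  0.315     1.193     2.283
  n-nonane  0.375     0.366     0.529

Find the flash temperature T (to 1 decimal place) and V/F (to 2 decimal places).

Adiabatic flash: solve Rachford–Rice at each trial T, then check hF = ψ·hV(T) + (1−ψ)·hL(T).
  T = 316.3 K: K = (1.703, 1.193, 0.366), RR gives ψ = 0.130, H_out = 3.176 kJ/mol
  T = 352.6 K: K = (2.687, 2.283, 0.529), RR gives ψ = 1.000, H_out = 28.312 kJ/mol
  T = 334.5 K: K = (2.167, 1.681, 0.445), RR gives ψ = 0.707, H_out = 19.396 kJ/mol
  T = 325.4 K: K = (1.928, 1.423, 0.405), RR gives ψ = 0.473, H_out = 12.685 kJ/mol
  T = 320.9 K: K = (1.815, 1.306, 0.385), RR gives ψ = 0.323, H_out = 8.485 kJ/mol
  T = 318.6 K: K = (1.758, 1.249, 0.376), RR gives ψ = 0.232, H_out = 5.985 kJ/mol
  T = 317.5 K: K = (1.732, 1.222, 0.371), RR gives ψ = 0.185, H_out = 4.683 kJ/mol
  T = 318.1 K: K = (1.746, 1.236, 0.373), RR gives ψ = 0.211, H_out = 5.402 kJ/mol
  T = 317.8 K: K = (1.739, 1.229, 0.372), RR gives ψ = 0.198, H_out = 5.046 kJ/mol
Linear interpolation between T = 317.5 (H_out = 4.683) and T = 317.8 (H_out = 5.046) on hF = 4.864 gives T ≈ 317.6 K, at which ψ = 0.19.

T = 317.6 K, V/F = 0.19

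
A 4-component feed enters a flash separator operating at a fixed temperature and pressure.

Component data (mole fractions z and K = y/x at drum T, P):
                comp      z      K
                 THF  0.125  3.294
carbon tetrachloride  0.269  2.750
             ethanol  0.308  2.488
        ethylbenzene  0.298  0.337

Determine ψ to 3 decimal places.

Let ψ = V/F and solve Σ zᵢ(Kᵢ−1)/(1+ψ(Kᵢ−1)) = 0.
Check two-phase: ΣzᵢKᵢ = 2.018 > 1 and Σzᵢ/Kᵢ = 1.144 > 1, so g(0) = 1.018 > 0 and g(1) = -0.144 < 0.
Iterate (Newton) starting at ψ = 0.5:
  ψ = 0.500: g = 0.3519, g' = -0.894 → ψ = 0.893
  ψ = 0.893: g = -0.0102, g' = -1.110 → ψ = 0.884
Converged at ψ = 0.884.

ψ = 0.884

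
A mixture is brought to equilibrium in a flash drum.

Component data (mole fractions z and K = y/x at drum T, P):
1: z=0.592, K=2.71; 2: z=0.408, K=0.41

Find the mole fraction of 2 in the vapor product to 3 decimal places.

y_2 = 0.305

Let β = V/F and solve Σ zᵢ(Kᵢ−1)/(1+β(Kᵢ−1)) = 0.
g(0) = ΣzᵢKᵢ − 1 = 0.772 and g(1) = 1 − Σzᵢ/Kᵢ = -0.214, so a root lies in (0, 1).
Binary case is linear: z₁(K₁−1)(1+β(K₂−1)) + z₂(K₂−1)(1+β(K₁−1)) = 0
⇒ β = [z₁(K₁−1)+z₂(K₂−1)] / [−(K₁−1)(K₂−1)] = 0.7716/1.0089 = 0.765
Compositions from xᵢ = zᵢ/(1+β(Kᵢ−1)), yᵢ = Kᵢxᵢ:
  1: x = 0.257, y = 0.695
  2: x = 0.743, y = 0.305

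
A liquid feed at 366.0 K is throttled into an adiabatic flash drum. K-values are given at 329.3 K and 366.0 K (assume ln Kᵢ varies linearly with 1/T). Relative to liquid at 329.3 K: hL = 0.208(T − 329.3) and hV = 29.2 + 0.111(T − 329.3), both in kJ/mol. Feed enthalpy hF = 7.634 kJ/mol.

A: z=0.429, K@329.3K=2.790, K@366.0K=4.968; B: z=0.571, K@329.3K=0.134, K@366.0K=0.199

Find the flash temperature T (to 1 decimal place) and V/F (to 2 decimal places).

Adiabatic flash: solve Rachford–Rice at each trial T, then check hF = ψ·hV(T) + (1−ψ)·hL(T).
  T = 329.3 K: K = (2.790, 0.134), RR gives ψ = 0.176, H_out = 5.150 kJ/mol
  T = 366.0 K: K = (4.968, 0.199), RR gives ψ = 0.392, H_out = 17.676 kJ/mol
  T = 347.6 K: K = (3.777, 0.165), RR gives ψ = 0.308, H_out = 12.257 kJ/mol
  T = 338.5 K: K = (3.262, 0.149), RR gives ψ = 0.252, H_out = 9.042 kJ/mol
  T = 333.9 K: K = (3.020, 0.141), RR gives ψ = 0.217, H_out = 7.198 kJ/mol
  T = 336.2 K: K = (3.140, 0.145), RR gives ψ = 0.235, H_out = 8.142 kJ/mol
  T = 335.0 K: K = (3.077, 0.143), RR gives ψ = 0.226, H_out = 7.655 kJ/mol
Linear interpolation between T = 333.9 (H_out = 7.198) and T = 335.0 (H_out = 7.655) on hF = 7.634 gives T ≈ 334.9 K, at which ψ = 0.23.

T = 334.9 K, V/F = 0.23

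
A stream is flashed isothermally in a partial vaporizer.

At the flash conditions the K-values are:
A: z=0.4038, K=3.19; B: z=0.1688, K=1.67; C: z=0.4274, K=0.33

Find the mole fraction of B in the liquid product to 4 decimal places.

x_B = 0.1214

Rachford–Rice: g(β) = Σ zᵢ(Kᵢ−1)/(1+β(Kᵢ−1)) = 0.
Feasibility: ΣzᵢKᵢ = 1.7111, Σzᵢ/Kᵢ = 1.5228 — both > 1, two phases present.
Newton–Raphson from β = 0.36:
  β = 0.3600: g = 0.20821, g' = -0.9879 → β = 0.5708
  β = 0.5708: g = 0.01118, g' = -0.9252 → β = 0.5828
Converged at β = 0.5828.
Compositions from xᵢ = zᵢ/(1+β(Kᵢ−1)), yᵢ = Kᵢxᵢ:
  A: x = 0.1774, y = 0.5659
  B: x = 0.1214, y = 0.2027
  C: x = 0.7012, y = 0.2314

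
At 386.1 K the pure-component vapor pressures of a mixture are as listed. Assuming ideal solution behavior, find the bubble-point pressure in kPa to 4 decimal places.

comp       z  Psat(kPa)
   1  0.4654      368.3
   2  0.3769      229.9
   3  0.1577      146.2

At the bubble point ψ → 0, so ΣzᵢKᵢ = 1 with Kᵢ = Pᵢˢᵃᵗ/P ⇒ P = ΣzᵢPᵢˢᵃᵗ.
P = 0.4654·368.3 + 0.3769·229.9 + 0.1577·146.2 = 281.1119 kPa

Pbub = 281.1119 kPa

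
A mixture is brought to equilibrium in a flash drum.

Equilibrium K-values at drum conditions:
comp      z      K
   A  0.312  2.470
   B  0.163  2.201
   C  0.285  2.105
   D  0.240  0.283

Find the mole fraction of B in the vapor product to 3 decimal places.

Material balance + equilibrium reduce to Σ zᵢ(Kᵢ−1)/(1+V/F(Kᵢ−1)) = 0.
Feasibility: ΣzᵢKᵢ = 1.797, Σzᵢ/Kᵢ = 1.184 — both > 1, two phases present.
Newton–Raphson from V/F = 0.5:
  V/F = 0.500: g = 0.3213, g' = -0.760 → V/F = 0.923
  V/F = 0.923: g = -0.0651, g' = -1.337 → V/F = 0.874
  V/F = 0.874: g = -0.0045, g' = -1.161 → V/F = 0.870
Converged at V/F = 0.870.
Compositions from xᵢ = zᵢ/(1+V/F(Kᵢ−1)), yᵢ = Kᵢxᵢ:
  A: x = 0.137, y = 0.338
  B: x = 0.080, y = 0.175
  C: x = 0.145, y = 0.306
  D: x = 0.638, y = 0.181

y_B = 0.175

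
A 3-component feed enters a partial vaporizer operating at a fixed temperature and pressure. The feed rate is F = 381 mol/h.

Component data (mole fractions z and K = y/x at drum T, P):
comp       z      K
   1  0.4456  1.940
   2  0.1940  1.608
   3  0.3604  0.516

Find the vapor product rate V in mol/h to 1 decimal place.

Iterate (Newton) starting at ψ = 0.5:
  ψ = 0.5000: g = 0.14527, g' = -0.3713 → ψ = 0.8912
  ψ = 0.8912: g = -0.00233, g' = -0.4078 → ψ = 0.8855
Converged at ψ = 0.8855.
Then V = ψ·F = 0.8855·381 = 337.4 mol/h and L = F − V = 43.6 mol/h.

V = 337.4 mol/h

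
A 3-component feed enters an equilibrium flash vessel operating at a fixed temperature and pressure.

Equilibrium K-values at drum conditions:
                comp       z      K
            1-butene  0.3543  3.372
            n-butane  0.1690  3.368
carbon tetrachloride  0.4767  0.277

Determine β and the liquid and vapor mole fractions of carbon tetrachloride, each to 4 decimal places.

β = 0.5227, x_carbon tetrachloride = 0.7663, y_carbon tetrachloride = 0.2123

Let β = V/F and solve Σ zᵢ(Kᵢ−1)/(1+β(Kᵢ−1)) = 0.
g(0) = ΣzᵢKᵢ − 1 = 0.8959 and g(1) = 1 − Σzᵢ/Kᵢ = -0.8762, so a root lies in (0, 1).
Newton–Raphson from β = 0.5:
  β = 0.5000: g = 0.02790, g' = -1.2271 → β = 0.5227
Converged at β = 0.5227.
Compositions from xᵢ = zᵢ/(1+β(Kᵢ−1)), yᵢ = Kᵢxᵢ:
  1-butene: x = 0.1582, y = 0.5334
  n-butane: x = 0.0755, y = 0.2544
  carbon tetrachloride: x = 0.7663, y = 0.2123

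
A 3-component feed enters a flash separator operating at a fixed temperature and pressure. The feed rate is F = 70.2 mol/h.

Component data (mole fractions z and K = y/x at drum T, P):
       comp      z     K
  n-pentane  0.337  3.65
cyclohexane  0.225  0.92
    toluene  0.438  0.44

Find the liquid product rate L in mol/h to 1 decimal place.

Newton–Raphson from ψ = 0.5:
  ψ = 0.500: g = 0.0247, g' = -0.704 → ψ = 0.535
  ψ = 0.535: g = 0.0003, g' = -0.686 → ψ = 0.536
Converged at ψ = 0.536.
Then V = ψ·F = 0.5355·70.2 = 37.6 mol/h and L = F − V = 32.6 mol/h.

L = 32.6 mol/h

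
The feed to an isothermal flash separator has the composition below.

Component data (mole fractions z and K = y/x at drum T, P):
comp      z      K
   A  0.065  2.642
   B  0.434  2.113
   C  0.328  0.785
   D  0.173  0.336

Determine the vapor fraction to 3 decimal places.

Newton iteration, ψ⁰ = 0.57:
  ψ = 0.570: g = 0.0855, g' = -0.465 → ψ = 0.754
  ψ = 0.754: g = -0.0038, g' = -0.521 → ψ = 0.747
Converged at ψ = 0.747.

ψ = 0.747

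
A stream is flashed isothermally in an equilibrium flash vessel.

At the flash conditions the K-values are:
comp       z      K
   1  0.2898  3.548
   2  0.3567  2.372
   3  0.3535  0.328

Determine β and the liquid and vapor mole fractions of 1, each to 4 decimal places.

β = 0.7653, x_1 = 0.0982, y_1 = 0.3486

Rachford–Rice: g(β) = Σ zᵢ(Kᵢ−1)/(1+β(Kᵢ−1)) = 0.
Check two-phase: ΣzᵢKᵢ = 1.9903 > 1 and Σzᵢ/Kᵢ = 1.3098 > 1, so g(0) = 0.9903 > 0 and g(1) = -0.3098 < 0.
Newton iteration, β⁰ = 0.68:
  β = 0.6800: g = 0.08595, g' = -0.9730 → β = 0.7683
  β = 0.7683: g = -0.00324, g' = -1.0566 → β = 0.7653
Converged at β = 0.7653.
Compositions from xᵢ = zᵢ/(1+β(Kᵢ−1)), yᵢ = Kᵢxᵢ:
  1: x = 0.0982, y = 0.3486
  2: x = 0.1740, y = 0.4127
  3: x = 0.7278, y = 0.2387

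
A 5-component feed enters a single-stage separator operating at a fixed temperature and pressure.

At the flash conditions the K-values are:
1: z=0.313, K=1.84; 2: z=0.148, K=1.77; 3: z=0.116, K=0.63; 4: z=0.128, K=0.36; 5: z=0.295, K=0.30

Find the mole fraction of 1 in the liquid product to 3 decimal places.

x_1 = 0.291

Material balance + equilibrium reduce to Σ zᵢ(Kᵢ−1)/(1+V/F(Kᵢ−1)) = 0.
Feasibility: ΣzᵢKᵢ = 1.046, Σzᵢ/Kᵢ = 1.777 — both > 1, two phases present.
Newton–Raphson from V/F = 0.5:
  V/F = 0.500: g = -0.2234, g' = -0.635 → V/F = 0.148
  V/F = 0.148: g = -0.0301, g' = -0.507 → V/F = 0.089
Converged at V/F = 0.089.
Compositions from xᵢ = zᵢ/(1+V/F(Kᵢ−1)), yᵢ = Kᵢxᵢ:
  1: x = 0.291, y = 0.536
  2: x = 0.139, y = 0.245
  3: x = 0.120, y = 0.076
  4: x = 0.136, y = 0.049
  5: x = 0.315, y = 0.094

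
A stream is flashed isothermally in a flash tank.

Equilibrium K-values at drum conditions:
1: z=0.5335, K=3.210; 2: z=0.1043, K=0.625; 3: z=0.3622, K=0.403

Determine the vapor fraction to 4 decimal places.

ψ = 0.7472

Let ψ = V/F and solve Σ zᵢ(Kᵢ−1)/(1+ψ(Kᵢ−1)) = 0.
g(0) = ΣzᵢKᵢ − 1 = 0.9237 and g(1) = 1 − Σzᵢ/Kᵢ = -0.2318, so a root lies in (0, 1).
Iterate (Newton) starting at ψ = 0.65:
  ψ = 0.6500: g = 0.07883, g' = -0.8093 → ψ = 0.7474
  ψ = 0.7474: g = -0.00018, g' = -0.8198 → ψ = 0.7472
Converged at ψ = 0.7472.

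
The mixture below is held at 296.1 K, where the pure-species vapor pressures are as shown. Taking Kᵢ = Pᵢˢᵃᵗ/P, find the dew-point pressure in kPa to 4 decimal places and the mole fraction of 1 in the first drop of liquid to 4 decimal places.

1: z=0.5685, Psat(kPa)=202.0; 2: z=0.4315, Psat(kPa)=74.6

Pdew = 116.2988 kPa, x_1 = 0.3273

At the dew point ψ → 1, so Σzᵢ/Kᵢ = 1 with Kᵢ = Pᵢˢᵃᵗ/P ⇒ 1/P = Σzᵢ/Pᵢˢᵃᵗ.
1/P = 0.5685/202.0 + 0.4315/74.6 = 0.0085985 ⇒ P = 116.2988 kPa
xᵢ = zᵢP/Pᵢˢᵃᵗ ⇒ x_1 = 0.5685·116.2988/202.0 = 0.3273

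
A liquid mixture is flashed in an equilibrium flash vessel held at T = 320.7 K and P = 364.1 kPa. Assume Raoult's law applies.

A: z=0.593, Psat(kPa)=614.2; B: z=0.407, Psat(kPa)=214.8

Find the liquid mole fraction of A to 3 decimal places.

x_A = 0.374

Raoult's law: Kᵢ = Pᵢˢᵃᵗ/P = Pᵢˢᵃᵗ/364.1.
  K_A = 614.2/364.1 = 1.68690, K_B = 214.8/364.1 = 0.58995
Material balance + equilibrium reduce to Σ zᵢ(Kᵢ−1)/(1+ψ(Kᵢ−1)) = 0.
Check two-phase: ΣzᵢKᵢ = 1.240 > 1 and Σzᵢ/Kᵢ = 1.041 > 1, so g(0) = 0.240 > 0 and g(1) = -0.041 < 0.
Binary case is linear: z₁(K₁−1)(1+ψ(K₂−1)) + z₂(K₂−1)(1+ψ(K₁−1)) = 0
⇒ ψ = [z₁(K₁−1)+z₂(K₂−1)] / [−(K₁−1)(K₂−1)] = 0.2404/0.2817 = 0.854
Compositions from xᵢ = zᵢ/(1+ψ(Kᵢ−1)), yᵢ = Kᵢxᵢ:
  A: x = 0.374, y = 0.631
  B: x = 0.626, y = 0.369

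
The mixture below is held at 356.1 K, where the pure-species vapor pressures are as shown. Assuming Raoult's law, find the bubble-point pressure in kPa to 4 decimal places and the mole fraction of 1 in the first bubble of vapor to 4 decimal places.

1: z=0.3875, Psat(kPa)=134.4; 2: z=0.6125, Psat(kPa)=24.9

Pbub = 67.3313 kPa, y_1 = 0.7735

At the bubble point ψ → 0, so ΣzᵢKᵢ = 1 with Kᵢ = Pᵢˢᵃᵗ/P ⇒ P = ΣzᵢPᵢˢᵃᵗ.
P = 0.3875·134.4 + 0.6125·24.9 = 67.3313 kPa
yᵢ = zᵢPᵢˢᵃᵗ/P ⇒ y_1 = 0.3875·134.4/67.3313 = 0.7735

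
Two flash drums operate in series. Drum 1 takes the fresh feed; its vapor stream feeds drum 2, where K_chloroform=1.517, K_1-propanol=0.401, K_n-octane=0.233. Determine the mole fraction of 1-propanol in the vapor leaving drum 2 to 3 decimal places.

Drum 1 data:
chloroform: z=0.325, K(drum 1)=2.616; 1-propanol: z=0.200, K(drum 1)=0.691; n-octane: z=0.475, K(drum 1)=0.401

y_1-propanol (drum 2) = 0.067

Drum 1:
Newton–Raphson from ψ₁ = 0.5:
  ψ₁ = 0.500: g = -0.1888, g' = -0.634 → ψ₁ = 0.202
  ψ₁ = 0.202: g = 0.0063, g' = -0.725 → ψ₁ = 0.211
Converged at ψ₁ = 0.211.
Drum-1 compositions:
  chloroform: x = 0.242, y = 0.634
  1-propanol: x = 0.214, y = 0.148
  n-octane: x = 0.544, y = 0.218
Drum-2 feed = drum-1 vapor: z₂ = (0.6342, 0.1478, 0.2180).
Drum 2:
Material balance + equilibrium reduce to Σ zᵢ(Kᵢ−1)/(1+ψ₂(Kᵢ−1)) = 0.
Feasibility: ΣzᵢKᵢ = 1.072, Σzᵢ/Kᵢ = 1.722 — both > 1, two phases present.
Newton iteration, ψ₂⁰ = 0.45:
  ψ₂ = 0.450: g = -0.1106, g' = -0.510 → ψ₂ = 0.233
  ψ₂ = 0.233: g = -0.0140, g' = -0.397 → ψ₂ = 0.198
Converged at ψ₂ = 0.198.
  chloroform: x = 0.575, y = 0.873
  1-propanol: x = 0.168, y = 0.067
  n-octane: x = 0.257, y = 0.060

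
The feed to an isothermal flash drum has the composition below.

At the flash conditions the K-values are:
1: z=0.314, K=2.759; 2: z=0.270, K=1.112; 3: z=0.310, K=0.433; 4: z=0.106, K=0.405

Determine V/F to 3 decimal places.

V/F = 0.477

Newton iteration, V/F⁰ = 0.56:
  V/F = 0.560: g = -0.0454, g' = -0.548 → V/F = 0.477
Converged at V/F = 0.477.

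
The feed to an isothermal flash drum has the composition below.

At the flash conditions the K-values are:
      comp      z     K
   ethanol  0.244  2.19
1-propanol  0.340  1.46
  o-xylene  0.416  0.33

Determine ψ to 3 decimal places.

ψ = 0.305

Rachford–Rice: g(ψ) = Σ zᵢ(Kᵢ−1)/(1+ψ(Kᵢ−1)) = 0.
Feasibility: ΣzᵢKᵢ = 1.168, Σzᵢ/Kᵢ = 1.605 — both > 1, two phases present.
Iterate (Newton) starting at ψ = 0.45:
  ψ = 0.450: g = -0.0804, g' = -0.579 → ψ = 0.311
  ψ = 0.311: g = -0.0034, g' = -0.537 → ψ = 0.305
Converged at ψ = 0.305.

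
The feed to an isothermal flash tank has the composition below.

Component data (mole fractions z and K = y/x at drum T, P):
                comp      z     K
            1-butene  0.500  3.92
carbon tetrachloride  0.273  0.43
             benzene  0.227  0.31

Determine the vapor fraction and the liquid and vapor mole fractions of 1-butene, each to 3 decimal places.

ψ = 0.625, x_1-butene = 0.177, y_1-butene = 0.694

Newton iteration, ψ⁰ = 0.5:
  ψ = 0.500: g = 0.1367, g' = -1.130 → ψ = 0.621
  ψ = 0.621: g = 0.0040, g' = -1.082 → ψ = 0.625
Converged at ψ = 0.625.
Compositions from xᵢ = zᵢ/(1+ψ(Kᵢ−1)), yᵢ = Kᵢxᵢ:
  1-butene: x = 0.177, y = 0.694
  carbon tetrachloride: x = 0.424, y = 0.182
  benzene: x = 0.399, y = 0.124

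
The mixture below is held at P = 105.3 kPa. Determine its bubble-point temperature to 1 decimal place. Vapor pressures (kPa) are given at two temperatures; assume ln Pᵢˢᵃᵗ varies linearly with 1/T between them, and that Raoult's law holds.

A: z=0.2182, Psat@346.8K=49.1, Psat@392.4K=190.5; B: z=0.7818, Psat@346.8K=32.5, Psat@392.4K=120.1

T = 382.8 K

Bubble-point temperature: ΣzᵢPᵢˢᵃᵗ(T) = P. Interpolate ln Pᵢˢᵃᵗ = aᵢ + bᵢ/T.
  T = 346.8 K: ΣzᵢPᵢˢᵃᵗ = 36.12 kPa
  T = 392.4 K: ΣzᵢPᵢˢᵃᵗ = 135.46 kPa
  T = 369.6 K: ΣzᵢPᵢˢᵃᵗ = 72.86 kPa
  T = 381.0 K: ΣzᵢPᵢˢᵃᵗ = 100.27 kPa
  T = 386.7 K: ΣzᵢPᵢˢᵃᵗ = 116.80 kPa
  T = 383.9 K: ΣzᵢPᵢˢᵃᵗ = 108.43 kPa
Interpolating between 381.0 K and 383.9 K gives T ≈ 382.8 K.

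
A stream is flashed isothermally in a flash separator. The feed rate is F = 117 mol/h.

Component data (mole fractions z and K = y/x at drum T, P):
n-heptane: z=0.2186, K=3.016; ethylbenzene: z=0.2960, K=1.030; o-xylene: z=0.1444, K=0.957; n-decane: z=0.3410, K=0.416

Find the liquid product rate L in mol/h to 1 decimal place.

Material balance + equilibrium reduce to Σ zᵢ(Kᵢ−1)/(1+V/F(Kᵢ−1)) = 0.
Check two-phase: ΣzᵢKᵢ = 1.2442 > 1 and Σzᵢ/Kᵢ = 1.3305 > 1, so g(0) = 0.2442 > 0 and g(1) = -0.3305 < 0.
Newton–Raphson from V/F = 0.55:
  V/F = 0.5500: g = -0.08202, g' = -0.4527 → V/F = 0.3688
  V/F = 0.3688: g = 0.00142, g' = -0.4817 → V/F = 0.3718
Converged at V/F = 0.3718.
Then V = V/F·F = 0.3718·117 = 43.5 mol/h and L = F − V = 73.5 mol/h.

L = 73.5 mol/h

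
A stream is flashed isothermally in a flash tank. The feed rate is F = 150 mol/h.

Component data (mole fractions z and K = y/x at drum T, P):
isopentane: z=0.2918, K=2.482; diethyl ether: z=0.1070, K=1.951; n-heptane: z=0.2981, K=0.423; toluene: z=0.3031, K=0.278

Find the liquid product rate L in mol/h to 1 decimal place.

Material balance + equilibrium reduce to Σ zᵢ(Kᵢ−1)/(1+β(Kᵢ−1)) = 0.
g(0) = ΣzᵢKᵢ − 1 = 0.1434 and g(1) = 1 − Σzᵢ/Kᵢ = -0.9674, so a root lies in (0, 1).
Iterate (Newton) starting at β = 0.51:
  β = 0.5100: g = -0.27529, g' = -0.8469 → β = 0.1849
  β = 0.1849: g = -0.01915, g' = -0.7996 → β = 0.1610
  β = 0.1610: g = 0.00016, g' = -0.8135 → β = 0.1612
Converged at β = 0.1612.
Then V = β·F = 0.1612·150 = 24.2 mol/h and L = F − V = 125.8 mol/h.

L = 125.8 mol/h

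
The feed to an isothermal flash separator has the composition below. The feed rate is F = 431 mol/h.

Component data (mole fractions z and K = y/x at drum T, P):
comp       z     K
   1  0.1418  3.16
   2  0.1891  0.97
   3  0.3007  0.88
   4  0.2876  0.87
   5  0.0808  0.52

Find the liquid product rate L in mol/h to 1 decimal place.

L = 187.7 mol/h

Iterate (Newton) starting at V/F = 0.69:
  V/F = 0.6900: g = -0.02121, g' = -0.1595 → V/F = 0.5570
  V/F = 0.5570: g = 0.00134, g' = -0.1818 → V/F = 0.5644
Converged at V/F = 0.5644.
Then V = V/F·F = 0.5644·431 = 243.3 mol/h and L = F − V = 187.7 mol/h.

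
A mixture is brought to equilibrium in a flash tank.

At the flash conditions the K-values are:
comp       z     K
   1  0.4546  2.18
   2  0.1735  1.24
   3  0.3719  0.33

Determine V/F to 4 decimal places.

Rachford–Rice: g(V/F) = Σ zᵢ(Kᵢ−1)/(1+V/F(Kᵢ−1)) = 0.
Feasibility: ΣzᵢKᵢ = 1.3289, Σzᵢ/Kᵢ = 1.4754 — both > 1, two phases present.
Newton iteration, V/F⁰ = 0.49:
  V/F = 0.4900: g = 0.00620, g' = -0.6322 → V/F = 0.4998
Converged at V/F = 0.4998.

V/F = 0.4998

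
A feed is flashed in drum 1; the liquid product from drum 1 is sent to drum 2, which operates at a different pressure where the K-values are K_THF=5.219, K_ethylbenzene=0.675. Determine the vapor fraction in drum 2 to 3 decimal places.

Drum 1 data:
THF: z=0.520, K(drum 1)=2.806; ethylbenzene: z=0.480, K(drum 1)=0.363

V/F (drum 2) = 0.627

Drum 1:
Material balance + equilibrium reduce to Σ zᵢ(Kᵢ−1)/(1+ψ₁(Kᵢ−1)) = 0.
Check two-phase: ΣzᵢKᵢ = 1.633 > 1 and Σzᵢ/Kᵢ = 1.508 > 1, so g(0) = 0.633 > 0 and g(1) = -0.508 < 0.
Binary case is linear: z₁(K₁−1)(1+ψ₁(K₂−1)) + z₂(K₂−1)(1+ψ₁(K₁−1)) = 0
⇒ ψ₁ = [z₁(K₁−1)+z₂(K₂−1)] / [−(K₁−1)(K₂−1)] = 0.6334/1.1504 = 0.551
Drum-1 compositions:
  THF: x = 0.261, y = 0.732
  ethylbenzene: x = 0.739, y = 0.268
Drum-2 feed = drum-1 liquid: z₂ = (0.2607, 0.7393).
Drum 2:
Material balance + equilibrium reduce to Σ zᵢ(Kᵢ−1)/(1+ψ₂(Kᵢ−1)) = 0.
g(0) = ΣzᵢKᵢ − 1 = 0.860 and g(1) = 1 − Σzᵢ/Kᵢ = -0.145, so a root lies in (0, 1).
Binary case is linear: z₁(K₁−1)(1+ψ₂(K₂−1)) + z₂(K₂−1)(1+ψ₂(K₁−1)) = 0
⇒ ψ₂ = [z₁(K₁−1)+z₂(K₂−1)] / [−(K₁−1)(K₂−1)] = 0.8598/1.3712 = 0.627
  THF: x = 0.072, y = 0.373
  ethylbenzene: x = 0.928, y = 0.627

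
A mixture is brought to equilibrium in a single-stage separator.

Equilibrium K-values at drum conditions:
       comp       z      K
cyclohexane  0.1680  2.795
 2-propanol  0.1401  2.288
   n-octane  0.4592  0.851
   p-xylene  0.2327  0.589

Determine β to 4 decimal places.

Material balance + equilibrium reduce to Σ zᵢ(Kᵢ−1)/(1+β(Kᵢ−1)) = 0.
Check two-phase: ΣzᵢKᵢ = 1.3179 > 1 and Σzᵢ/Kᵢ = 1.0560 > 1, so g(0) = 0.3179 > 0 and g(1) = -0.0560 < 0.
Newton–Raphson from β = 0.45:
  β = 0.4500: g = 0.09037, g' = -0.3297 → β = 0.7241
  β = 0.7241: g = 0.01163, g' = -0.2571 → β = 0.7694
  β = 0.7694: g = 0.00014, g' = -0.2512 → β = 0.7699
Converged at β = 0.7699.

β = 0.7699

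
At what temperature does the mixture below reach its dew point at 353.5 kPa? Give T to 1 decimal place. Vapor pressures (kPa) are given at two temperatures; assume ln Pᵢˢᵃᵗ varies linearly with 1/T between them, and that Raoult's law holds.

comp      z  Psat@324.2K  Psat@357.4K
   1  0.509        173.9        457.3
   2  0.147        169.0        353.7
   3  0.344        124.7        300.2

T = 355.1 K

Dew-point temperature: Σzᵢ·P/Pᵢˢᵃᵗ(T) = 1. Interpolate ln Pᵢˢᵃᵗ = aᵢ + bᵢ/T.
  T = 324.2 K: ΣzᵢP/Pᵢˢᵃᵗ = 2.3173
  T = 357.4 K: ΣzᵢP/Pᵢˢᵃᵗ = 0.9455
  T = 340.8 K: ΣzᵢP/Pᵢˢᵃᵗ = 1.4472
  T = 349.1 K: ΣzᵢP/Pᵢˢᵃᵗ = 1.1636
  T = 353.2 K: ΣzᵢP/Pᵢˢᵃᵗ = 1.0489
  T = 355.3 K: ΣzᵢP/Pᵢˢᵃᵗ = 0.9955
Interpolating between 353.2 K and 355.3 K gives T ≈ 355.1 K.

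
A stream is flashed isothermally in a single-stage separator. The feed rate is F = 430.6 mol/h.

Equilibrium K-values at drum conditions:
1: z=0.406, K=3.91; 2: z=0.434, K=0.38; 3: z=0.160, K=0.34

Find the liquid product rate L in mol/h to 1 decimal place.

L = 241.4 mol/h

Newton–Raphson from V/F = 0.66:
  V/F = 0.660: g = -0.2380, g' = -1.100 → V/F = 0.444
  V/F = 0.444: g = -0.0047, g' = -1.112 → V/F = 0.439
Converged at V/F = 0.439.
Then V = V/F·F = 0.4393·430.6 = 189.2 mol/h and L = F − V = 241.4 mol/h.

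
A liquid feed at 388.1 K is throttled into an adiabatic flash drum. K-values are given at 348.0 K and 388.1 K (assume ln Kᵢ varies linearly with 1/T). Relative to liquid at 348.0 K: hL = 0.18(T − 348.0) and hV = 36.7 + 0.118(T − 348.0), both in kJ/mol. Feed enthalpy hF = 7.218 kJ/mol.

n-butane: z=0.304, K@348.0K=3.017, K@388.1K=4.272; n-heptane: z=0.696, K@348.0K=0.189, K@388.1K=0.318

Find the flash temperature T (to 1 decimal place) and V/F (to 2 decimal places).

Adiabatic flash: solve Rachford–Rice at each trial T, then check hF = ψ·hV(T) + (1−ψ)·hL(T).
  T = 348.0 K: K = (3.017, 0.189), RR gives ψ = 0.030, H_out = 1.093 kJ/mol
  T = 388.1 K: K = (4.272, 0.318), RR gives ψ = 0.233, H_out = 15.191 kJ/mol
  T = 368.1 K: K = (3.626, 0.249), RR gives ψ = 0.140, H_out = 8.569 kJ/mol
  T = 358.1 K: K = (3.317, 0.218), RR gives ψ = 0.088, H_out = 5.005 kJ/mol
  T = 363.1 K: K = (3.470, 0.233), RR gives ψ = 0.115, H_out = 6.817 kJ/mol
  T = 365.6 K: K = (3.548, 0.241), RR gives ψ = 0.127, H_out = 7.700 kJ/mol
  T = 364.4 K: K = (3.511, 0.237), RR gives ψ = 0.121, H_out = 7.278 kJ/mol
Linear interpolation between T = 363.1 (H_out = 6.817) and T = 364.4 (H_out = 7.278) on hF = 7.218 gives T ≈ 364.2 K, at which ψ = 0.12.

T = 364.2 K, V/F = 0.12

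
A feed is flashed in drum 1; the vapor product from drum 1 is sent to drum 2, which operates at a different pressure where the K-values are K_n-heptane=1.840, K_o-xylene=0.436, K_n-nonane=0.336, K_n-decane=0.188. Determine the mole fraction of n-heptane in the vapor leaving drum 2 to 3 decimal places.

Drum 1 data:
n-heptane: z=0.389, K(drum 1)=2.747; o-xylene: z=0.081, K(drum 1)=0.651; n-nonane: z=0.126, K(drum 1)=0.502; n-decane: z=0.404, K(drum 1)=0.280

Drum 1:
Material balance + equilibrium reduce to Σ zᵢ(Kᵢ−1)/(1+ψ₁(Kᵢ−1)) = 0.
Feasibility: ΣzᵢKᵢ = 1.298, Σzᵢ/Kᵢ = 1.960 — both > 1, two phases present.
Iterate (Newton) starting at ψ₁ = 0.36:
  ψ₁ = 0.360: g = -0.0842, g' = -0.888 → ψ₁ = 0.265
  ψ₁ = 0.265: g = 0.0015, g' = -0.928 → ψ₁ = 0.267
Converged at ψ₁ = 0.267.
Drum-1 compositions:
  n-heptane: x = 0.265, y = 0.729
  o-xylene: x = 0.089, y = 0.058
  n-nonane: x = 0.145, y = 0.073
  n-decane: x = 0.500, y = 0.140
Drum-2 feed = drum-1 vapor: z₂ = (0.7289, 0.0581, 0.0729, 0.1400).
Drum 2:
Let ψ₂ = V/F and solve Σ zᵢ(Kᵢ−1)/(1+ψ₂(Kᵢ−1)) = 0.
Check two-phase: ΣzᵢKᵢ = 1.417 > 1 and Σzᵢ/Kᵢ = 1.491 > 1, so g(0) = 0.417 > 0 and g(1) = -0.491 < 0.
Newton–Raphson from ψ₂ = 0.65:
  ψ₂ = 0.650: g = 0.0183, g' = -0.775 → ψ₂ = 0.674
  ψ₂ = 0.674: g = -0.0004, g' = -0.813 → ψ₂ = 0.673
Converged at ψ₂ = 0.673.
  n-heptane: x = 0.466, y = 0.857
  o-xylene: x = 0.094, y = 0.041
  n-nonane: x = 0.132, y = 0.044
  n-decane: x = 0.309, y = 0.058

y_n-heptane (drum 2) = 0.857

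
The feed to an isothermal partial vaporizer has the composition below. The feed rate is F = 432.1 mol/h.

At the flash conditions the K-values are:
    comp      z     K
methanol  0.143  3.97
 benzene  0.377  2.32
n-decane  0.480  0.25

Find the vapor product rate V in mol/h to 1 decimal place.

Material balance + equilibrium reduce to Σ zᵢ(Kᵢ−1)/(1+ψ(Kᵢ−1)) = 0.
g(0) = ΣzᵢKᵢ − 1 = 0.562 and g(1) = 1 − Σzᵢ/Kᵢ = -1.119, so a root lies in (0, 1).
Iterate (Newton) starting at ψ = 0.5:
  ψ = 0.500: g = -0.1053, g' = -1.134 → ψ = 0.407
  ψ = 0.407: g = -0.0023, g' = -1.096 → ψ = 0.405
Converged at ψ = 0.405.
Then V = ψ·F = 0.4050·432.1 = 175.0 mol/h and L = F − V = 257.1 mol/h.

V = 175.0 mol/h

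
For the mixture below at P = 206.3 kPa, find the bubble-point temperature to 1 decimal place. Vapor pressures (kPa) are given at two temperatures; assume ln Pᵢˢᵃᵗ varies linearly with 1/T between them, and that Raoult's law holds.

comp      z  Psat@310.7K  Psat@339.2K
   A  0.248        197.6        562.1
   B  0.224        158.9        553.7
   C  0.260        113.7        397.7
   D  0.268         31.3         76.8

Bubble-point temperature: ΣzᵢPᵢˢᵃᵗ(T) = P. Interpolate ln Pᵢˢᵃᵗ = aᵢ + bᵢ/T.
  T = 310.7 K: ΣzᵢPᵢˢᵃᵗ = 122.55 kPa
  T = 339.2 K: ΣzᵢPᵢˢᵃᵗ = 387.41 kPa
  T = 324.9 K: ΣzᵢPᵢˢᵃᵗ = 222.63 kPa
  T = 317.8 K: ΣzᵢPᵢˢᵃᵗ = 166.20 kPa
  T = 321.4 K: ΣzᵢPᵢˢᵃᵗ = 193.05 kPa
  T = 323.1 K: ΣzᵢPᵢˢᵃᵗ = 206.97 kPa
Interpolating between 321.4 K and 323.1 K gives T ≈ 323.0 K.

T = 323.0 K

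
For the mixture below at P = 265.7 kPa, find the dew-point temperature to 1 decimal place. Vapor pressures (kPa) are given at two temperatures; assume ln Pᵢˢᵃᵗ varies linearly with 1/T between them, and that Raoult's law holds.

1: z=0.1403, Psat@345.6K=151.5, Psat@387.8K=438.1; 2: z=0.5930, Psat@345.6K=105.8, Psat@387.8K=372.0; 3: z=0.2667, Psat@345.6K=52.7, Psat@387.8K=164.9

T = 385.3 K

Dew-point temperature: Σzᵢ·P/Pᵢˢᵃᵗ(T) = 1. Interpolate ln Pᵢˢᵃᵗ = aᵢ + bᵢ/T.
  T = 345.6 K: ΣzᵢP/Pᵢˢᵃᵗ = 3.0799
  T = 387.8 K: ΣzᵢP/Pᵢˢᵃᵗ = 0.9384
  T = 366.7 K: ΣzᵢP/Pᵢˢᵃᵗ = 1.6419
  T = 377.2 K: ΣzᵢP/Pᵢˢᵃᵗ = 1.2331
  T = 382.5 K: ΣzᵢP/Pᵢˢᵃᵗ = 1.0736
  T = 385.1 K: ΣzᵢP/Pᵢˢᵃᵗ = 1.0045
Interpolating between 385.1 K and 387.8 K gives T ≈ 385.3 K.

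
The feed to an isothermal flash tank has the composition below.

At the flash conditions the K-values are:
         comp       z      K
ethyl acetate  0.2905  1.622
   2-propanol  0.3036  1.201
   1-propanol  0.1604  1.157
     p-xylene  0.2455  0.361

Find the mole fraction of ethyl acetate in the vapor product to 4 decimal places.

Rachford–Rice: g(V/F) = Σ zᵢ(Kᵢ−1)/(1+V/F(Kᵢ−1)) = 0.
Feasibility: ΣzᵢKᵢ = 1.1100, Σzᵢ/Kᵢ = 1.2506 — both > 1, two phases present.
Iterate (Newton) starting at V/F = 0.5:
  V/F = 0.5000: g = -0.01390, g' = -0.2954 → V/F = 0.4529
  V/F = 0.4529: g = -0.00036, g' = -0.2807 → V/F = 0.4517
Converged at V/F = 0.4517.
Compositions from xᵢ = zᵢ/(1+V/F(Kᵢ−1)), yᵢ = Kᵢxᵢ:
  ethyl acetate: x = 0.2268, y = 0.3678
  2-propanol: x = 0.2783, y = 0.3343
  1-propanol: x = 0.1498, y = 0.1733
  p-xylene: x = 0.3451, y = 0.1246

y_ethyl acetate = 0.3678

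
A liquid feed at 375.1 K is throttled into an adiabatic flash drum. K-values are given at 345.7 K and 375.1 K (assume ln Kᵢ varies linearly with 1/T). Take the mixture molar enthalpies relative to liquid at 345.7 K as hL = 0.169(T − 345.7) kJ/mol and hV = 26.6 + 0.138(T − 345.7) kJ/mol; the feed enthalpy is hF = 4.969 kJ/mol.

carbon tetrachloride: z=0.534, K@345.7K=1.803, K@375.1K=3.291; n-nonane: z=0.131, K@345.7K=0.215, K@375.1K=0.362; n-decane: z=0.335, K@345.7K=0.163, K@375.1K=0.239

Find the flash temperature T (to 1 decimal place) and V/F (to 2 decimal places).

T = 349.2 K, V/F = 0.17

Adiabatic flash: solve Rachford–Rice at each trial T, then check hF = ψ·hV(T) + (1−ψ)·hL(T).
  T = 345.7 K: K = (1.803, 0.215, 0.163), RR gives ψ = 0.069, H_out = 1.835 kJ/mol
  T = 375.1 K: K = (3.291, 0.362, 0.239), RR gives ψ = 0.529, H_out = 18.562 kJ/mol
  T = 360.4 K: K = (2.466, 0.282, 0.199), RR gives ψ = 0.368, H_out = 12.108 kJ/mol
  T = 353.0 K: K = (2.113, 0.247, 0.180), RR gives ψ = 0.248, H_out = 7.770 kJ/mol
  T = 349.4 K: K = (1.956, 0.231, 0.172), RR gives ψ = 0.170, H_out = 5.131 kJ/mol
  T = 347.5 K: K = (1.876, 0.223, 0.167), RR gives ψ = 0.121, H_out = 3.528 kJ/mol
Linear interpolation between T = 347.5 (H_out = 3.528) and T = 349.4 (H_out = 5.131) on hF = 4.969 gives T ≈ 349.2 K, at which ψ = 0.17.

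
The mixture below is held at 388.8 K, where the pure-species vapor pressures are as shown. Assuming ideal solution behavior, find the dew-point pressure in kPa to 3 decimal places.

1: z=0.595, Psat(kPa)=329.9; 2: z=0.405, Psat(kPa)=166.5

At the dew point ψ → 1, so Σzᵢ/Kᵢ = 1 with Kᵢ = Pᵢˢᵃᵗ/P ⇒ 1/P = Σzᵢ/Pᵢˢᵃᵗ.
1/P = 0.595/329.9 + 0.405/166.5 = 0.004236 ⇒ P = 236.071 kPa

Pdew = 236.071 kPa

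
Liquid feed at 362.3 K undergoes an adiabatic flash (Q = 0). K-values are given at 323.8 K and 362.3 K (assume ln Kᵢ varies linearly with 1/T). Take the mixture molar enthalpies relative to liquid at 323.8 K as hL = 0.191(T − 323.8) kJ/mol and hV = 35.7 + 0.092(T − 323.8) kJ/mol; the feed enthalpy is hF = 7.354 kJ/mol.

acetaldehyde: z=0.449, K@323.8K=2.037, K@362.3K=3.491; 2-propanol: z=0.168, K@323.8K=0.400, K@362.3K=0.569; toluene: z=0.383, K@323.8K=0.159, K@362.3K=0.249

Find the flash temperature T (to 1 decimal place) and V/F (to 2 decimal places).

Adiabatic flash: solve Rachford–Rice at each trial T, then check hF = ψ·hV(T) + (1−ψ)·hL(T).
  T = 323.8 K: K = (2.037, 0.400, 0.159), RR gives ψ = 0.053, H_out = 1.897 kJ/mol
  T = 362.3 K: K = (3.491, 0.569, 0.249), RR gives ψ = 0.453, H_out = 21.787 kJ/mol
  T = 343.1 K: K = (2.709, 0.482, 0.202), RR gives ψ = 0.302, H_out = 13.893 kJ/mol
  T = 333.5 K: K = (2.361, 0.441, 0.180), RR gives ψ = 0.199, H_out = 8.749 kJ/mol
  T = 328.6 K: K = (2.194, 0.420, 0.169), RR gives ψ = 0.132, H_out = 5.566 kJ/mol
  T = 331.1 K: K = (2.278, 0.430, 0.175), RR gives ψ = 0.167, H_out = 7.250 kJ/mol
Linear interpolation between T = 331.1 (H_out = 7.250) and T = 333.5 (H_out = 8.749) on hF = 7.354 gives T ≈ 331.3 K, at which ψ = 0.17.

T = 331.3 K, V/F = 0.17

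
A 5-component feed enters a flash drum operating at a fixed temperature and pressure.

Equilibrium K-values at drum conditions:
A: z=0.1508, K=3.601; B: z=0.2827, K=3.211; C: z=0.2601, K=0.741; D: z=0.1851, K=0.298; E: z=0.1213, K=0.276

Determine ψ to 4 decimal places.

Iterate (Newton) starting at ψ = 0.32:
  ψ = 0.3200: g = 0.22478, g' = -1.0580 → ψ = 0.5324
  ψ = 0.5324: g = 0.02300, g' = -0.8954 → ψ = 0.5581
Converged at ψ = 0.5581.

ψ = 0.5581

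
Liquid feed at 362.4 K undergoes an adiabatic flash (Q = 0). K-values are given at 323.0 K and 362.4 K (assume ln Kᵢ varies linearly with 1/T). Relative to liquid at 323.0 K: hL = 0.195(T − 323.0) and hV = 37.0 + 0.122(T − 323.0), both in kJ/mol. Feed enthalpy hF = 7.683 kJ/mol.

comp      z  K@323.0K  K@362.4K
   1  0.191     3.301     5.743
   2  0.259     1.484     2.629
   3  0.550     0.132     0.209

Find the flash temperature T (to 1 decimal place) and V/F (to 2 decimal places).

Adiabatic flash: solve Rachford–Rice at each trial T, then check hF = ψ·hV(T) + (1−ψ)·hL(T).
  T = 323.0 K: K = (3.301, 1.484, 0.132), RR gives ψ = 0.063, H_out = 2.345 kJ/mol
  T = 362.4 K: K = (5.743, 2.629, 0.209), RR gives ψ = 0.355, H_out = 19.796 kJ/mol
  T = 342.7 K: K = (4.424, 2.008, 0.168), RR gives ψ = 0.238, H_out = 12.319 kJ/mol
  T = 332.9 K: K = (3.841, 1.735, 0.150), RR gives ψ = 0.162, H_out = 7.791 kJ/mol
  T = 327.9 K: K = (3.562, 1.605, 0.141), RR gives ψ = 0.115, H_out = 5.171 kJ/mol
  T = 330.4 K: K = (3.700, 1.670, 0.145), RR gives ψ = 0.139, H_out = 6.511 kJ/mol
  T = 331.6 K: K = (3.767, 1.701, 0.147), RR gives ψ = 0.150, H_out = 7.133 kJ/mol
Linear interpolation between T = 331.6 (H_out = 7.133) and T = 332.9 (H_out = 7.791) on hF = 7.683 gives T ≈ 332.7 K, at which ψ = 0.16.

T = 332.7 K, V/F = 0.16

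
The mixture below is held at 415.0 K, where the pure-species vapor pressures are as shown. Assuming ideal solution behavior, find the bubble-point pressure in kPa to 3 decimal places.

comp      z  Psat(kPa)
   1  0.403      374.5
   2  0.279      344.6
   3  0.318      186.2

At the bubble point ψ → 0, so ΣzᵢKᵢ = 1 with Kᵢ = Pᵢˢᵃᵗ/P ⇒ P = ΣzᵢPᵢˢᵃᵗ.
P = 0.403·374.5 + 0.279·344.6 + 0.318·186.2 = 306.279 kPa

Pbub = 306.279 kPa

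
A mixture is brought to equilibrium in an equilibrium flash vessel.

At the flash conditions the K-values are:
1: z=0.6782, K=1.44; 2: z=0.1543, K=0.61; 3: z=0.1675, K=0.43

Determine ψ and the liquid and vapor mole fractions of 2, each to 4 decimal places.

ψ = 0.6491, x_2 = 0.2066, y_2 = 0.1260

Newton iteration, ψ⁰ = 0.62:
  ψ = 0.6200: g = 0.00742, g' = -0.2520 → ψ = 0.6495
  ψ = 0.6495: g = -0.00010, g' = -0.2587 → ψ = 0.6491
Converged at ψ = 0.6491.
Compositions from xᵢ = zᵢ/(1+ψ(Kᵢ−1)), yᵢ = Kᵢxᵢ:
  1: x = 0.5275, y = 0.7597
  2: x = 0.2066, y = 0.1260
  3: x = 0.2659, y = 0.1143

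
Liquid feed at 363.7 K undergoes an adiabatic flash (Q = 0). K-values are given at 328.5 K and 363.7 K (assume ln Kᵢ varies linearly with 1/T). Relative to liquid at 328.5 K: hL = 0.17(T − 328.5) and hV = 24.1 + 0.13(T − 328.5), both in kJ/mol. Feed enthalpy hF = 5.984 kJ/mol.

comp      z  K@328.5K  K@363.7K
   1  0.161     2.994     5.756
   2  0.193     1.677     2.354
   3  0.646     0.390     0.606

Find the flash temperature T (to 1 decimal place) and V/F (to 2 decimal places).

T = 336.6 K, V/F = 0.19

Adiabatic flash: solve Rachford–Rice at each trial T, then check hF = ψ·hV(T) + (1−ψ)·hL(T).
  T = 328.5 K: K = (2.994, 1.677, 0.390), RR gives ψ = 0.064, H_out = 1.539 kJ/mol
  T = 363.7 K: K = (5.756, 2.354, 0.606), RR gives ψ = 0.618, H_out = 20.017 kJ/mol
  T = 346.1 K: K = (4.221, 2.004, 0.492), RR gives ψ = 0.333, H_out = 10.786 kJ/mol
  T = 337.3 K: K = (3.571, 1.838, 0.439), RR gives ψ = 0.205, H_out = 6.355 kJ/mol
  T = 332.9 K: K = (3.274, 1.756, 0.414), RR gives ψ = 0.137, H_out = 4.024 kJ/mol
  T = 335.1 K: K = (3.420, 1.797, 0.427), RR gives ψ = 0.171, H_out = 5.205 kJ/mol
Linear interpolation between T = 335.1 (H_out = 5.205) and T = 337.3 (H_out = 6.355) on hF = 5.984 gives T ≈ 336.6 K, at which ψ = 0.19.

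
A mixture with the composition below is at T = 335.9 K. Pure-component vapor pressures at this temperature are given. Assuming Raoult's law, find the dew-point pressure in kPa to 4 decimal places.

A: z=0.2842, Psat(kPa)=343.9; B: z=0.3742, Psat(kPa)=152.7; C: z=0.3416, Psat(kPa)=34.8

Pdew = 76.3764 kPa

At the dew point ψ → 1, so Σzᵢ/Kᵢ = 1 with Kᵢ = Pᵢˢᵃᵗ/P ⇒ 1/P = Σzᵢ/Pᵢˢᵃᵗ.
1/P = 0.2842/343.9 + 0.3742/152.7 + 0.3416/34.8 = 0.0130931 ⇒ P = 76.3764 kPa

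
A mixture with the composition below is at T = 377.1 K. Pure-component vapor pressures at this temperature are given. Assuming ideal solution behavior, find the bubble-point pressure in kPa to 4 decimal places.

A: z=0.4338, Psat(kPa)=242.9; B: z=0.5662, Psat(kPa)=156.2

Pbub = 193.8105 kPa

At the bubble point ψ → 0, so ΣzᵢKᵢ = 1 with Kᵢ = Pᵢˢᵃᵗ/P ⇒ P = ΣzᵢPᵢˢᵃᵗ.
P = 0.4338·242.9 + 0.5662·156.2 = 193.8105 kPa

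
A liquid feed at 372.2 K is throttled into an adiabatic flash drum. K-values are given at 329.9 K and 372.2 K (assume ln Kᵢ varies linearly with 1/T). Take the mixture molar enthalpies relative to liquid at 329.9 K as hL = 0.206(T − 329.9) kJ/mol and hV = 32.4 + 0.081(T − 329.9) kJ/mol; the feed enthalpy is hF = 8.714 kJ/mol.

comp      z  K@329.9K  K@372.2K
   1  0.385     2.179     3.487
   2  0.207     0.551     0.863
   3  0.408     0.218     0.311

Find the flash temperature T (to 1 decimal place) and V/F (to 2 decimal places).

T = 341.8 K, V/F = 0.20

Adiabatic flash: solve Rachford–Rice at each trial T, then check hF = ψ·hV(T) + (1−ψ)·hL(T).
  T = 329.9 K: K = (2.179, 0.551, 0.218), RR gives ψ = 0.052, H_out = 1.683 kJ/mol
  T = 372.2 K: K = (3.487, 0.863, 0.311), RR gives ψ = 0.465, H_out = 21.324 kJ/mol
  T = 351.0 K: K = (2.794, 0.699, 0.263), RR gives ψ = 0.294, H_out = 13.095 kJ/mol
  T = 340.4 K: K = (2.476, 0.622, 0.240), RR gives ψ = 0.187, H_out = 7.966 kJ/mol
  T = 345.7 K: K = (2.633, 0.660, 0.251), RR gives ψ = 0.243, H_out = 10.648 kJ/mol
  T = 343.0 K: K = (2.552, 0.641, 0.246), RR gives ψ = 0.215, H_out = 9.314 kJ/mol
  T = 341.7 K: K = (2.514, 0.631, 0.243), RR gives ψ = 0.201, H_out = 8.649 kJ/mol
Linear interpolation between T = 341.7 (H_out = 8.649) and T = 343.0 (H_out = 9.314) on hF = 8.714 gives T ≈ 341.8 K, at which ψ = 0.20.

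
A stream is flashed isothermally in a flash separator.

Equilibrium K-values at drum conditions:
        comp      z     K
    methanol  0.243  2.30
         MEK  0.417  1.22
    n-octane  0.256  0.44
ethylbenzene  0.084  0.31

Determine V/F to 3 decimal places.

V/F = 0.467

Material balance + equilibrium reduce to Σ zᵢ(Kᵢ−1)/(1+V/F(Kᵢ−1)) = 0.
Feasibility: ΣzᵢKᵢ = 1.206, Σzᵢ/Kᵢ = 1.300 — both > 1, two phases present.
Newton iteration, V/F⁰ = 0.5:
  V/F = 0.500: g = -0.0135, g' = -0.415 → V/F = 0.468
  V/F = 0.468: g = -0.0001, g' = -0.410 → V/F = 0.467
Converged at V/F = 0.467.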